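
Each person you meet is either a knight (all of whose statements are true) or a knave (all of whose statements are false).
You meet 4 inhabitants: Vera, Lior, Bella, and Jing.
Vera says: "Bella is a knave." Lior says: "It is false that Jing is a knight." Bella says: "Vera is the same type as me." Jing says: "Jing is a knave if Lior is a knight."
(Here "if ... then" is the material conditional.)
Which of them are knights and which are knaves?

Vera is a knight; "Bella is a knave" is True, as required.
As a knave, Lior's statement "it is false that Jing is a knight" should be false; it is.
Since Bella is a knave, "Vera is the same type as me" needs to be false, which holds.
Jing is a knight, and the claim "Jing is a knave if Lior is a knight" is indeed True.

Vera is a knight, Lior is a knave, Bella is a knave, and Jing is a knight.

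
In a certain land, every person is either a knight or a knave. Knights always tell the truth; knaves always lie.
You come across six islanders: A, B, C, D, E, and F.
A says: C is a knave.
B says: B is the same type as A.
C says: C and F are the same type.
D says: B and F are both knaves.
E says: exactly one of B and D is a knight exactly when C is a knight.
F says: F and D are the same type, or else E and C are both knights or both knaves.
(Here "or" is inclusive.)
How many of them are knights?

3

The unique consistent assignment is A=knight, B=knight, C=knave, D=knave, E=knave, F=knight.
That has 3 knights.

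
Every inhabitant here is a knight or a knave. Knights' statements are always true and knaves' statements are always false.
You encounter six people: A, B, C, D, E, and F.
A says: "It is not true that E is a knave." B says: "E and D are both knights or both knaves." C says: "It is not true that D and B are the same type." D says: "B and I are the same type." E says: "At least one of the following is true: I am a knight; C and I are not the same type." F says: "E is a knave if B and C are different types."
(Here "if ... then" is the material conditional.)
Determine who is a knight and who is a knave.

A is a knight, B is a knight, C is a knave, D is a knight, E is a knight, and F is a knave.

A is a knight; "it is not true that E is a knave" is True, as required.
As a knight, B's statement "E and D are both knights or both knaves" should be True; it is.
Since C is a knave, "it is not true that D and B are the same type" needs to be false, which holds.
Since D is a knight, "B and I are the same type" needs to be True, which holds.
E is a knight, so "at least one of the following is true: I am a knight; C and I are not the same type" must be True — and it is.
F (knave): "E is a knave if B and C are different types" — false. ✓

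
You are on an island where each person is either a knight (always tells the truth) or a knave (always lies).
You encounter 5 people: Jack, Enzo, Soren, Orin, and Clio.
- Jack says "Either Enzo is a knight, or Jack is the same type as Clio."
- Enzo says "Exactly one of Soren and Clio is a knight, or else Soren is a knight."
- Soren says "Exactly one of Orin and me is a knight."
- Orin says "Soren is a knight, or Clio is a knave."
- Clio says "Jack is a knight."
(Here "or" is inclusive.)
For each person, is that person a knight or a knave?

Jack is a knight, Enzo is a knight, Soren is a knave, Orin is a knave, and Clio is a knight.

Since Jack is a knight, "either Enzo is a knight, or Jack is the same type as Clio" needs to be True, which holds.
Enzo is a knight; "exactly one of Soren and Clio is a knight, or else Soren is a knight" is True, as required.
Soren is a knave; "exactly one of Orin and me is a knight" is false, as required.
Since Orin is a knave, "Soren is a knight, or Clio is a knave" needs to be false, which holds.
As a knight, Clio's statement "Jack is a knight" should be True; it is.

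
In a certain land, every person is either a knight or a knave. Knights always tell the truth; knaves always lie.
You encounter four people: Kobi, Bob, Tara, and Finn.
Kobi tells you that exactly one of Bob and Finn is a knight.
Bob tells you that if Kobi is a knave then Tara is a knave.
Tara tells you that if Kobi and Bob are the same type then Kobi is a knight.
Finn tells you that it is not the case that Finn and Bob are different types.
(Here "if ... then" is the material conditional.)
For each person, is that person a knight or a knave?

As a knight, Kobi's statement "exactly one of Bob and Finn is a knight" should be true; it is.
Bob is a knight, and the claim "if Kobi is a knave then Tara is a knave" is indeed true.
Tara is a knight, and the claim "if Kobi and Bob are the same type then Kobi is a knight" is indeed true.
Finn (knave): "it is not the case that Finn and Bob are different types" — False. ✓

Knights: Kobi, Bob, and Tara. Knaves: Finn.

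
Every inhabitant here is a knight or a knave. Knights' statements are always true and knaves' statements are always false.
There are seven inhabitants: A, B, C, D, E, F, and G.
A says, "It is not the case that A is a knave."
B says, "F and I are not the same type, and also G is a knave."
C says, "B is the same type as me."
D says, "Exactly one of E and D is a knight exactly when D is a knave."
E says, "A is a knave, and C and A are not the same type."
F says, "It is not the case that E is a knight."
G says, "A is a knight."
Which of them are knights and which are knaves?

A is a knave, B is a knight, C is a knight, D is a knight, E is a knight, F is a knave, and G is a knave.

A (knave): "it is not the case that A is a knave" — false. ✓
B is a knight, so "F and I are not the same type, and also G is a knave" must be True — and it is.
Since C is a knight, "B is the same type as me" needs to be True, which holds.
D is a knight, and the claim "exactly one of E and D is a knight exactly when D is a knave" is indeed True.
E is a knight, and the claim "A is a knave, and C and A are not the same type" is indeed True.
F is a knave, so "it is not the case that E is a knight" must be false — and it is.
Since G is a knave, "A is a knight" needs to be false, which holds.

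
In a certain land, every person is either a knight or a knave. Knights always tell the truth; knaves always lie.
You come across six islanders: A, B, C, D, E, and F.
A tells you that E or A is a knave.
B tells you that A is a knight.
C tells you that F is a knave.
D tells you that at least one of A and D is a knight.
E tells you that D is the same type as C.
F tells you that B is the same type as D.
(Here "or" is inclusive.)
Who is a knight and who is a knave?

A is a knight, B is a knight, C is a knave, D is a knight, E is a knave, and F is a knight.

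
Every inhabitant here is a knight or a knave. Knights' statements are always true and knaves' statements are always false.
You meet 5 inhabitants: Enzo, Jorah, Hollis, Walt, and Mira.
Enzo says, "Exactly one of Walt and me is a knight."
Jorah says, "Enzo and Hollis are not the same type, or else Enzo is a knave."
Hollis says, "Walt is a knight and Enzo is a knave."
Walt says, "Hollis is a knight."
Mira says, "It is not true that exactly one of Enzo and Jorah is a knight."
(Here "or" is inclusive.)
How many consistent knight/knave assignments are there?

Consistent assignments:
  Enzo=knight, Jorah=knight, Hollis=knave, Walt=knave, Mira=knight
  Enzo=knave, Jorah=knight, Hollis=knave, Walt=knave, Mira=knave

2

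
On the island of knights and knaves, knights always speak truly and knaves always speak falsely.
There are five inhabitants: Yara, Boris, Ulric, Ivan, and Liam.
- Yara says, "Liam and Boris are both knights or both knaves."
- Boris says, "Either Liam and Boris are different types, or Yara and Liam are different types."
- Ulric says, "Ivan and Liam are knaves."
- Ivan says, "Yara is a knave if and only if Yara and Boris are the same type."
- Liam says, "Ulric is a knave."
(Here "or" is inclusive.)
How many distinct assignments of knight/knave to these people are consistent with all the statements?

1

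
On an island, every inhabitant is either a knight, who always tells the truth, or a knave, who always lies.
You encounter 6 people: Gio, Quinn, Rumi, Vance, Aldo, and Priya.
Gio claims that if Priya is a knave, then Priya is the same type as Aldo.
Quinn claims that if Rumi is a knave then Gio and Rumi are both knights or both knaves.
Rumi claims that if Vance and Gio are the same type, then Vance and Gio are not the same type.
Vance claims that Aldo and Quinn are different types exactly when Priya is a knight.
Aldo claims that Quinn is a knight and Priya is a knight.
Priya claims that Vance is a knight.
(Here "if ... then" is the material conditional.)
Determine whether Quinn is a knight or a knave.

Quinn is a knight.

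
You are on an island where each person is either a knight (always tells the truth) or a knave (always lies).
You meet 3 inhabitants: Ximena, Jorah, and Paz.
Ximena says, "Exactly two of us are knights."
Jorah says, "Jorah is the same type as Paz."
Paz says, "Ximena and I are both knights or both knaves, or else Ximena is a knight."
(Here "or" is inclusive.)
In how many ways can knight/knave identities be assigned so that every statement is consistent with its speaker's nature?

Consistent assignments:
  Ximena=knight, Jorah=knave, Paz=knight

1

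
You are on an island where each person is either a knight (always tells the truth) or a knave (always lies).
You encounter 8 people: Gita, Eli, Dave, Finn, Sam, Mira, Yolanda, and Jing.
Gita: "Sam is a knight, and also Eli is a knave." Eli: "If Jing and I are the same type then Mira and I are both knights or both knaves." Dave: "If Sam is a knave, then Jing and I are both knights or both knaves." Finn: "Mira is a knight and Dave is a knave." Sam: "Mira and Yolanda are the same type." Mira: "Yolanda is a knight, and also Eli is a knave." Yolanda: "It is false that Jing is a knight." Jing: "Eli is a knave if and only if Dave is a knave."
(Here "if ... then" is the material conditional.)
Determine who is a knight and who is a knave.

Gita is a knight, Eli is a knave, Dave is a knight, Finn is a knave, Sam is a knight, Mira is a knight, Yolanda is a knight, and Jing is a knave.

Gita (knight): "Sam is a knight, and also Eli is a knave" — True. ✓
Eli is a knave, and the claim "if Jing and I are the same type then Mira and I are both knights or both knaves" is indeed False.
Dave is a knight; "if Sam is a knave, then Jing and I are both knights or both knaves" is True, as required.
Finn is a knave; "Mira is a knight and Dave is a knave" is False, as required.
Since Sam is a knight, "Mira and Yolanda are the same type" needs to be True, which holds.
As a knight, Mira's statement "Yolanda is a knight, and also Eli is a knave" should be True; it is.
Yolanda (knight): "it is false that Jing is a knight" — True. ✓
Jing is a knave, and the claim "Eli is a knave if and only if Dave is a knave" is indeed False.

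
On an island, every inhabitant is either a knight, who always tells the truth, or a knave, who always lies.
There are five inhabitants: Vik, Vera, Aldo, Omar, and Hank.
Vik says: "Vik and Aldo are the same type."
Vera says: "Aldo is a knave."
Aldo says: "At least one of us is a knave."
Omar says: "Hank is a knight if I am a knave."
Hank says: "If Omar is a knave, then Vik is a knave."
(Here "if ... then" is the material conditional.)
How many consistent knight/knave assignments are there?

Consistent assignments:
  Vik=knight, Vera=knave, Aldo=knight, Omar=knight, Hank=knight
  Vik=knight, Vera=knave, Aldo=knight, Omar=knave, Hank=knave
  Vik=knave, Vera=knave, Aldo=knight, Omar=knight, Hank=knight

3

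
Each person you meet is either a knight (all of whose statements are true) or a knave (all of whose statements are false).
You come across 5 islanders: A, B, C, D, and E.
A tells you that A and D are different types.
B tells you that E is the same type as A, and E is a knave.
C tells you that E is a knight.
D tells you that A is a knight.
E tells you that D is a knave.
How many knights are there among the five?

2

The unique consistent assignment is A=knave, B=knave, C=knight, D=knave, E=knight.
That has 2 knights.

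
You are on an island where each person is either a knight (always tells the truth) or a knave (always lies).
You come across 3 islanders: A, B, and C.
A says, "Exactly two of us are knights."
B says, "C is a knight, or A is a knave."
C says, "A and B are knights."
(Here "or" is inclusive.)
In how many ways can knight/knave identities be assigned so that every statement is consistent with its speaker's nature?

1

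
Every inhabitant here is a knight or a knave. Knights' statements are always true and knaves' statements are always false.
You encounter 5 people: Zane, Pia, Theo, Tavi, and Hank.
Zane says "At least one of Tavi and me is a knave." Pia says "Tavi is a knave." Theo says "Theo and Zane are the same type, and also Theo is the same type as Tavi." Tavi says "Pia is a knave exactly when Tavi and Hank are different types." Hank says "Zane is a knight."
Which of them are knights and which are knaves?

Zane (knight): "at least one of Tavi and me is a knave" — true. ✓
Pia is a knight, and the claim "Tavi is a knave" is indeed true.
Theo is a knave, so "Theo and Zane are the same type, and also Theo is the same type as Tavi" must be False — and it is.
Tavi (knave): "Pia is a knave exactly when Tavi and Hank are different types" — False. ✓
As a knight, Hank's statement "Zane is a knight" should be true; it is.

Zane is a knight, Pia is a knight, Theo is a knave, Tavi is a knave, and Hank is a knight.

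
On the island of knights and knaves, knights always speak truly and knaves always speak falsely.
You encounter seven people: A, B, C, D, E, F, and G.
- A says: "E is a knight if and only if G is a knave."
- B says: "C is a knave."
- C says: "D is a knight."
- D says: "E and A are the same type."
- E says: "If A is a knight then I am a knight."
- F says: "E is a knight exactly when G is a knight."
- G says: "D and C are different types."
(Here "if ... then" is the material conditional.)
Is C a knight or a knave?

C is a knight.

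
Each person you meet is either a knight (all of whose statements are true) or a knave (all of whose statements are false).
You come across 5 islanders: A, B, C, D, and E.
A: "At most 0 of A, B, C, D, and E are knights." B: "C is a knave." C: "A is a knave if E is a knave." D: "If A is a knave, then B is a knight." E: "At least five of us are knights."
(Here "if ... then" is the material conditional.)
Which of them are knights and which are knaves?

A is a knave, B is a knave, C is a knight, D is a knave, and E is a knave.

A is a knave, so "at most 0 of A, B, C, D, and E are knights" must be False — and it is.
B is a knave, so "C is a knave" must be False — and it is.
C (knight): "A is a knave if E is a knave" — True. ✓
D (knave): "if A is a knave, then B is a knight" — False. ✓
Since E is a knave, "at least five of us are knights" needs to be False, which holds.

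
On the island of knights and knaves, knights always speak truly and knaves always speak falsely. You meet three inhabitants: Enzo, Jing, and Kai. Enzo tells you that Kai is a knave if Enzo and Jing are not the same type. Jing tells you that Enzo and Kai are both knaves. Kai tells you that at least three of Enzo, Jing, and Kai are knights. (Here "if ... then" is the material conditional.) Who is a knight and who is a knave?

Enzo is a knight, Jing is a knave, and Kai is a knave.

Enzo is a knight, so "Kai is a knave if Enzo and Jing are not the same type" must be true — and it is.
As a knave, Jing's statement "Enzo and Kai are both knaves" should be false; it is.
As a knave, Kai's statement "at least three of Enzo, Jing, and Kai are knights" should be false; it is.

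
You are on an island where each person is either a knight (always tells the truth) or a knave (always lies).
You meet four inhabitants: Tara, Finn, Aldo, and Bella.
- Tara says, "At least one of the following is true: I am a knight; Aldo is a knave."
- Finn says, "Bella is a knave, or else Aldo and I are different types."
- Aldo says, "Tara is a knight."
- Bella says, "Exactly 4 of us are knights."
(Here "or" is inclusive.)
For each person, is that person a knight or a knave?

As a knight, Tara's statement "at least one of the following is true: I am a knight; Aldo is a knave" should be true; it is.
Since Finn is a knight, "Bella is a knave, or else Aldo and I are different types" needs to be true, which holds.
Aldo is a knight, so "Tara is a knight" must be true — and it is.
Bella (knave): "exactly 4 of us are knights" — false. ✓

Tara is a knight, Finn is a knight, Aldo is a knight, and Bella is a knave.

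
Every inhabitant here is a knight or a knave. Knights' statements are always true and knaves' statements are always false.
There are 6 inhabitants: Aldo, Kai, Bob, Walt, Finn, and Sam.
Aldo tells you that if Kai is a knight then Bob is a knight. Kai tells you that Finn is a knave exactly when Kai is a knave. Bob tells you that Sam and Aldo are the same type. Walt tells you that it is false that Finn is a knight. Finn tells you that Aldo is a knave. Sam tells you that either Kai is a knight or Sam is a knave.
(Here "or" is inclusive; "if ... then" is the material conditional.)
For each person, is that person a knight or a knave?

Aldo is a knave, so "if Kai is a knight then Bob is a knight" must be False — and it is.
As a knight, Kai's statement "Finn is a knave exactly when Kai is a knave" should be true; it is.
Bob (knave): "Sam and Aldo are the same type" — False. ✓
Walt is a knave, so "it is false that Finn is a knight" must be False — and it is.
As a knight, Finn's statement "Aldo is a knave" should be true; it is.
Sam (knight): "either Kai is a knight or Sam is a knave" — true. ✓

Aldo is a knave, Kai is a knight, Bob is a knave, Walt is a knave, Finn is a knight, and Sam is a knight.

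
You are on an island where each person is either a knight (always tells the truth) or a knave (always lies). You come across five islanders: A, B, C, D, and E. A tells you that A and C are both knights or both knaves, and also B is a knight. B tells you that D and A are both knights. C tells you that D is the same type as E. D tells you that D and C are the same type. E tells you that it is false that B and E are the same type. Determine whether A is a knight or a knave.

Consistent assignments: {A=knave, B=knave, C=knight, D=knight, E=knight}; {A=knave, B=knave, C=knight, D=knave, E=knave}
In every consistent assignment, A is a knave.

A is a knave.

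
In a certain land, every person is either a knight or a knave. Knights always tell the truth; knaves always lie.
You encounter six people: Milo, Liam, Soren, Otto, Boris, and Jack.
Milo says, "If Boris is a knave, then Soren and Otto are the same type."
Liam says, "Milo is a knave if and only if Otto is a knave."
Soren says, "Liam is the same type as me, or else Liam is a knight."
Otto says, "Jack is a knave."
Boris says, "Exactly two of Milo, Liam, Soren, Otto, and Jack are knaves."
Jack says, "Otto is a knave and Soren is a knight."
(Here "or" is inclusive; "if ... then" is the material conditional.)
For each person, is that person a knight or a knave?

Milo is a knight, Liam is a knight, Soren is a knight, Otto is a knight, Boris is a knave, and Jack is a knave.

Milo is a knight; "if Boris is a knave, then Soren and Otto are the same type" is true, as required.
Liam is a knight, and the claim "Milo is a knave if and only if Otto is a knave" is indeed true.
Since Soren is a knight, "Liam is the same type as me, or else Liam is a knight" needs to be true, which holds.
Since Otto is a knight, "Jack is a knave" needs to be true, which holds.
Boris is a knave; "exactly two of Milo, Liam, Soren, Otto, and Jack are knaves" is false, as required.
Jack is a knave, and the claim "Otto is a knave and Soren is a knight" is indeed false.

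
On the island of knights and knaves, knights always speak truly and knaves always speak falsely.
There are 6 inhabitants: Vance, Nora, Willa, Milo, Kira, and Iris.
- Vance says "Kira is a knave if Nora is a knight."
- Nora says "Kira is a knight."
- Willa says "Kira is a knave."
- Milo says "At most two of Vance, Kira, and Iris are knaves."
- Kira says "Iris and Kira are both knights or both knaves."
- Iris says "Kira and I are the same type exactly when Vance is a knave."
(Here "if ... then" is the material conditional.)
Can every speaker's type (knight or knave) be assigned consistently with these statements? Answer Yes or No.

Yes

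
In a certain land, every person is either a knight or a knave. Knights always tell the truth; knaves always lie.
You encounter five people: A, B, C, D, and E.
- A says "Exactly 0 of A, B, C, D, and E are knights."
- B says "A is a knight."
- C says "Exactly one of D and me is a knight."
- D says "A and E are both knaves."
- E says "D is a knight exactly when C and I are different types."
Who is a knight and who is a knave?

A is a knave, B is a knave, C is a knight, D is a knave, and E is a knight.

A (knave): "exactly 0 of A, B, C, D, and E are knights" — False. ✓
As a knave, B's statement "A is a knight" should be False; it is.
Since C is a knight, "exactly one of D and me is a knight" needs to be True, which holds.
D (knave): "A and E are both knaves" — False. ✓
Since E is a knight, "D is a knight exactly when C and I are different types" needs to be True, which holds.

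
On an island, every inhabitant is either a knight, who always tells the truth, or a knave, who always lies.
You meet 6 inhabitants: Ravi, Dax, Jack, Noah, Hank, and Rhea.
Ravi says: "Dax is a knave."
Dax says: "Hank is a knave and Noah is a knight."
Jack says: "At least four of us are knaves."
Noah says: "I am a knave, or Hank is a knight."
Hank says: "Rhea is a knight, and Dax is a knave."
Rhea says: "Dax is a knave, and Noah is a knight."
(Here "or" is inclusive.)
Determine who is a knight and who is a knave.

Ravi is a knight, Dax is a knave, Jack is a knave, Noah is a knight, Hank is a knight, and Rhea is a knight.

Ravi (knight): "Dax is a knave" — true. ✓
Dax is a knave, so "Hank is a knave and Noah is a knight" must be false — and it is.
Jack is a knave; "at least four of us are knaves" is false, as required.
Noah (knight): "I am a knave, or Hank is a knight" — true. ✓
As a knight, Hank's statement "Rhea is a knight, and Dax is a knave" should be true; it is.
Rhea is a knight; "Dax is a knave, and Noah is a knight" is true, as required.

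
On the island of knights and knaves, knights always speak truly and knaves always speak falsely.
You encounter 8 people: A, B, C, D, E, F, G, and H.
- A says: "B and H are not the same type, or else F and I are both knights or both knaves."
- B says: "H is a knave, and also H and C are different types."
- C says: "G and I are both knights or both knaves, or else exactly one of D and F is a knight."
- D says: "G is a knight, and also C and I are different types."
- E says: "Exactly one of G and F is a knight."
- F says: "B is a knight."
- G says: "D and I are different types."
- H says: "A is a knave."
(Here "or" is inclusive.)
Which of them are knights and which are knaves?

A is a knight, B is a knight, C is a knight, D is a knave, E is a knight, F is a knight, G is a knave, and H is a knave.

A is a knight; "B and H are not the same type, or else F and I are both knights or both knaves" is true, as required.
B (knight): "H is a knave, and also H and C are different types" — true. ✓
C is a knight; "G and I are both knights or both knaves, or else exactly one of D and F is a knight" is true, as required.
As a knave, D's statement "G is a knight, and also C and I are different types" should be false; it is.
As a knight, E's statement "exactly one of G and F is a knight" should be true; it is.
F (knight): "B is a knight" — true. ✓
G is a knave; "D and I are different types" is false, as required.
Since H is a knave, "A is a knave" needs to be false, which holds.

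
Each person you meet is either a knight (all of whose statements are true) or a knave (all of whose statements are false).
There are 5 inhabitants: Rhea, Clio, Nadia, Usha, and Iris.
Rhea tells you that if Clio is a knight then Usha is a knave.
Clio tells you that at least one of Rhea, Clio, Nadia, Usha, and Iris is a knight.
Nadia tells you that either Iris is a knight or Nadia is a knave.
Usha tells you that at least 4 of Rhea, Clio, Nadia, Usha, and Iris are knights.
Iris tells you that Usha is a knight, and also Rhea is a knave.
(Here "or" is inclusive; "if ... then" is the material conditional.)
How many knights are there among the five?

4

The unique consistent assignment is Rhea=knave, Clio=knight, Nadia=knight, Usha=knight, Iris=knight.
That has 4 knights.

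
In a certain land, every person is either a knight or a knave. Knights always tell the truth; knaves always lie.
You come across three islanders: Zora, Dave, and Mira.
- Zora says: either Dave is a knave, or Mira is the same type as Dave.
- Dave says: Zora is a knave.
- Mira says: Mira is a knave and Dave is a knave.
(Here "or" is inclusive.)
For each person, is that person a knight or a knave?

Zora is a knave, Dave is a knight, and Mira is a knave.

Zora is a knave, and the claim "either Dave is a knave, or Mira is the same type as Dave" is indeed False.
Dave is a knight, so "Zora is a knave" must be True — and it is.
Mira is a knave; "Mira is a knave and Dave is a knave" is False, as required.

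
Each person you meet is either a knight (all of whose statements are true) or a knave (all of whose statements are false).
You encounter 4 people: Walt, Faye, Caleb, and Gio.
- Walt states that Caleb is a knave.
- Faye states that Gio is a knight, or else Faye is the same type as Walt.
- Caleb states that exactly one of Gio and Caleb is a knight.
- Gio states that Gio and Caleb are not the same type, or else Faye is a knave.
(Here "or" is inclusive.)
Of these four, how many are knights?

The unique consistent assignment is Walt=knight, Faye=knight, Caleb=knave, Gio=knave.
That has 2 knights.

2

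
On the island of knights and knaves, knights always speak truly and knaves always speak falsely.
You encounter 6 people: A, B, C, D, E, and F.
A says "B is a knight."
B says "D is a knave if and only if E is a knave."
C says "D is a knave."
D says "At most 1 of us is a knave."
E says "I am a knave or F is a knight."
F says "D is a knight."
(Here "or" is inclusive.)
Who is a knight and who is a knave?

A is a knight, B is a knight, C is a knave, D is a knight, E is a knight, and F is a knight.

A (knight): "B is a knight" — true. ✓
Since B is a knight, "D is a knave if and only if E is a knave" needs to be true, which holds.
C is a knave; "D is a knave" is False, as required.
D is a knight, so "at most 1 of us is a knave" must be true — and it is.
E is a knight, so "I am a knave or F is a knight" must be true — and it is.
F is a knight; "D is a knight" is true, as required.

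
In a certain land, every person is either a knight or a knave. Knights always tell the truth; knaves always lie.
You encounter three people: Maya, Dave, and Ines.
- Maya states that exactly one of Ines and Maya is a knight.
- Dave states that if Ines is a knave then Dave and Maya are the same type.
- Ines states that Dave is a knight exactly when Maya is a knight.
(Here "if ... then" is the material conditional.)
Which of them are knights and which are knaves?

Knights: Maya. Knaves: Dave and Ines.

Maya is a knight, and the claim "exactly one of Ines and Maya is a knight" is indeed true.
Dave (knave): "if Ines is a knave then Dave and Maya are the same type" — False. ✓
As a knave, Ines's statement "Dave is a knight exactly when Maya is a knight" should be False; it is.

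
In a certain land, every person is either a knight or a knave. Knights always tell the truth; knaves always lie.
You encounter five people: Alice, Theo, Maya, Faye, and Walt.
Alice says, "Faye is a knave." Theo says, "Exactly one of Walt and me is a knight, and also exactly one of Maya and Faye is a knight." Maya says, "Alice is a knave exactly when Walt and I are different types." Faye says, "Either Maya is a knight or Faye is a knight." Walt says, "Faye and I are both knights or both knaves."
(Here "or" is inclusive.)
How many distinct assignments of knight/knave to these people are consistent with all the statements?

Consistent assignments:
  Alice=knave, Theo=knight, Maya=knave, Faye=knight, Walt=knave
  Alice=knave, Theo=knave, Maya=knight, Faye=knight, Walt=knave
  Alice=knave, Theo=knave, Maya=knave, Faye=knight, Walt=knave

3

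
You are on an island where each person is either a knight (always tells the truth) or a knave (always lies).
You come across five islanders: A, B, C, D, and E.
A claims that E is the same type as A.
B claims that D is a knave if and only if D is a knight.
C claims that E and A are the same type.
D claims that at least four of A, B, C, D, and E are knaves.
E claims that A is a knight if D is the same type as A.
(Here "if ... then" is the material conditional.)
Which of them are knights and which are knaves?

A is a knight, B is a knave, C is a knight, D is a knave, and E is a knight.

Since A is a knight, "E is the same type as A" needs to be true, which holds.
B is a knave, and the claim "D is a knave if and only if D is a knight" is indeed false.
As a knight, C's statement "E and A are the same type" should be true; it is.
Since D is a knave, "at least four of A, B, C, D, and E are knaves" needs to be false, which holds.
Since E is a knight, "A is a knight if D is the same type as A" needs to be true, which holds.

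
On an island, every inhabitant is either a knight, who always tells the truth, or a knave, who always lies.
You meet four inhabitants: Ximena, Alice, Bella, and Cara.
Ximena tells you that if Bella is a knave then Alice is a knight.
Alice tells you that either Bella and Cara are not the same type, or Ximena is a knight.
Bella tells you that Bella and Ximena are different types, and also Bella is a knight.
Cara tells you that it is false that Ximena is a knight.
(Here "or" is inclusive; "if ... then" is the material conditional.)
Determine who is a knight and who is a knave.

Ximena is a knight, and the claim "if Bella is a knave then Alice is a knight" is indeed true.
Alice is a knight; "either Bella and Cara are not the same type, or Ximena is a knight" is true, as required.
Bella is a knave; "Bella and Ximena are different types, and also Bella is a knight" is false, as required.
Cara is a knave; "it is false that Ximena is a knight" is false, as required.

Knights: Ximena and Alice. Knaves: Bella and Cara.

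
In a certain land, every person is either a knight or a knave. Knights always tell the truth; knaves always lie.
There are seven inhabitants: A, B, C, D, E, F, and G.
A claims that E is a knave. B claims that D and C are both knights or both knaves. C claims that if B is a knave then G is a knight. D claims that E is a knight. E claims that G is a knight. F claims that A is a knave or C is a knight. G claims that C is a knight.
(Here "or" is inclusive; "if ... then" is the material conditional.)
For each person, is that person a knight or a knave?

A is a knave, B is a knight, C is a knight, D is a knight, E is a knight, F is a knight, and G is a knight.

Since A is a knave, "E is a knave" needs to be false, which holds.
B is a knight, so "D and C are both knights or both knaves" must be true — and it is.
C is a knight; "if B is a knave then G is a knight" is true, as required.
D is a knight; "E is a knight" is true, as required.
Since E is a knight, "G is a knight" needs to be true, which holds.
F is a knight; "A is a knave or C is a knight" is true, as required.
Since G is a knight, "C is a knight" needs to be true, which holds.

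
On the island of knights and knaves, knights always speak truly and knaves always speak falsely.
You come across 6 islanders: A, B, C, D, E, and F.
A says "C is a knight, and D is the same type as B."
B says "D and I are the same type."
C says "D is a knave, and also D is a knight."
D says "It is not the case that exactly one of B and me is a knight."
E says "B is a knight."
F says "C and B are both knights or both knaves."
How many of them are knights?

3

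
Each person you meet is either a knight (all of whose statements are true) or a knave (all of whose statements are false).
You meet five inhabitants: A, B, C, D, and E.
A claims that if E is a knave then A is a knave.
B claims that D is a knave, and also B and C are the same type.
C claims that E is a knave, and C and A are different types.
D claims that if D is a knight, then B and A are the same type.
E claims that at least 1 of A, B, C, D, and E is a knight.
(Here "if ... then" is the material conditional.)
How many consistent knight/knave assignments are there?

0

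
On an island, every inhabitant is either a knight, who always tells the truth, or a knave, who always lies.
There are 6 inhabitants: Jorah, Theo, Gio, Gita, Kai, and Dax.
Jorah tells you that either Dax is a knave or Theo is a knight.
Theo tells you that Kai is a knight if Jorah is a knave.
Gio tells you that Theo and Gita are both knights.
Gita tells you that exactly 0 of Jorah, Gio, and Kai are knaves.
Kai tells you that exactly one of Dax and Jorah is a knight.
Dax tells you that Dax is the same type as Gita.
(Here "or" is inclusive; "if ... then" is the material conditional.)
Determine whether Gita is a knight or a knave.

Consistent assignments: {Jorah=knight, Theo=knight, Gio=knight, Gita=knight, Kai=knight, Dax=knave}
In every consistent assignment, Gita is a knight.

Gita is a knight.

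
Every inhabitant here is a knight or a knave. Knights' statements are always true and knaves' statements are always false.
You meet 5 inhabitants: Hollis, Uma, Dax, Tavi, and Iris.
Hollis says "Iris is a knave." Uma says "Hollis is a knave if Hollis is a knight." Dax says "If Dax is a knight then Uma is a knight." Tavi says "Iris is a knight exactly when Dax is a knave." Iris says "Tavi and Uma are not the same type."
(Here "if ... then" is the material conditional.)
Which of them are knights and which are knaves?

Suppose Hollis is a knight. Then Hollis's statement "Iris is a knave" would have to be true. Checking the 16 ways to assign the others, none is consistent with every speaker.
(For instance, with Uma=knight, Dax=knight, Tavi=knave, Iris=knight, Hollis's claim "Iris is a knave" comes out false where it would need to be true.)
So Hollis must be a knave, making "Iris is a knave" false. Taking Hollis=knave, Uma=knight, Dax=knight, Tavi=knave, Iris=knight, each remaining statement checks out:
  Uma (knight): "Hollis is a knave if Hollis is a knight" — true. ✓
  Dax (knight): "if Dax is a knight then Uma is a knight" — true. ✓
  Tavi (knave): "Iris is a knight exactly when Dax is a knave" — false. ✓
  Iris (knight): "Tavi and Uma are not the same type" — true. ✓
This is the unique consistent assignment.

Knights: Uma, Dax, and Iris. Knaves: Hollis and Tavi.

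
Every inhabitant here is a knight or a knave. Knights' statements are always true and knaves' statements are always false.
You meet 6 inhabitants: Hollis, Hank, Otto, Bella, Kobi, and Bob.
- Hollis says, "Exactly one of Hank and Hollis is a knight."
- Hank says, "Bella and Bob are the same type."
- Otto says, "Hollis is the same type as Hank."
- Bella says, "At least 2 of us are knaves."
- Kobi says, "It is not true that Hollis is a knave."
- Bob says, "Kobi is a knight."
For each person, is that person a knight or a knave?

As a knave, Hollis's statement "exactly one of Hank and Hollis is a knight" should be false; it is.
As a knave, Hank's statement "Bella and Bob are the same type" should be false; it is.
Since Otto is a knight, "Hollis is the same type as Hank" needs to be True, which holds.
Bella is a knight, so "at least 2 of us are knaves" must be True — and it is.
As a knave, Kobi's statement "it is not true that Hollis is a knave" should be false; it is.
Bob is a knave, so "Kobi is a knight" must be false — and it is.

Hollis is a knave, Hank is a knave, Otto is a knight, Bella is a knight, Kobi is a knave, and Bob is a knave.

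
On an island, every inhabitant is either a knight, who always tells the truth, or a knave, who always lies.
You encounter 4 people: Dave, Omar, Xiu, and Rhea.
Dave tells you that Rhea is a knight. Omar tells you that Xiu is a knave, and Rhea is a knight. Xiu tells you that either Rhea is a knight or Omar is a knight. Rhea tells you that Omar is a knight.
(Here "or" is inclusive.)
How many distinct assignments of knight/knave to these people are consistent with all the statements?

1

Consistent assignments:
  Dave=knave, Omar=knave, Xiu=knave, Rhea=knave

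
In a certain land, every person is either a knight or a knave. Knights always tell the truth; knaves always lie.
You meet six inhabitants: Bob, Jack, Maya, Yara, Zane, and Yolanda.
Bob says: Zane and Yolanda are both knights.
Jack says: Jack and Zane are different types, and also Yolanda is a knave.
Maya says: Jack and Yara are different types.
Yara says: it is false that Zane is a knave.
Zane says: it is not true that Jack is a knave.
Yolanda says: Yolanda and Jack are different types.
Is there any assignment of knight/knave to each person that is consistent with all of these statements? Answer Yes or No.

One consistent assignment: Bob=knave, Jack=knave, Maya=knave, Yara=knave, Zane=knave, Yolanda=knight.

Yes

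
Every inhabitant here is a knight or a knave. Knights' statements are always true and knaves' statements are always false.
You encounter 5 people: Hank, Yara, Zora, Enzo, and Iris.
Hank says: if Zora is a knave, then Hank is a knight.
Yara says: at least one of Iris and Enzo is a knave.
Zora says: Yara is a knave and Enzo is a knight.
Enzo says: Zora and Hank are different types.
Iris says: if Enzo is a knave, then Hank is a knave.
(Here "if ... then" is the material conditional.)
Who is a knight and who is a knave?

Hank is a knave, Yara is a knight, Zora is a knave, Enzo is a knave, and Iris is a knight.

Hank is a knave, so "if Zora is a knave, then Hank is a knight" must be False — and it is.
As a knight, Yara's statement "at least one of Iris and Enzo is a knave" should be True; it is.
Zora is a knave; "Yara is a knave and Enzo is a knight" is False, as required.
Enzo (knave): "Zora and Hank are different types" — False. ✓
Iris is a knight, and the claim "if Enzo is a knave, then Hank is a knave" is indeed True.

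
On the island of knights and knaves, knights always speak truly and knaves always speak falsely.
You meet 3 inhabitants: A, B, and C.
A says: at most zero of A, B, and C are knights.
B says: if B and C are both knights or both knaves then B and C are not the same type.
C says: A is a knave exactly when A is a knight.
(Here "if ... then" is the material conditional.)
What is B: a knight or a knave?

B is a knight.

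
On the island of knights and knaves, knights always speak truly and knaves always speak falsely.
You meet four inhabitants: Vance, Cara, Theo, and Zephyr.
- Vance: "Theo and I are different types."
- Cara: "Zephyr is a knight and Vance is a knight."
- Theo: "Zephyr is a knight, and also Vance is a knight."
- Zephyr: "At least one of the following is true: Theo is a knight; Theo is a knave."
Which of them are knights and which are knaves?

Vance is a knave, Cara is a knave, Theo is a knave, and Zephyr is a knight.

Vance is a knave; "Theo and I are different types" is false, as required.
Cara is a knave, and the claim "Zephyr is a knight and Vance is a knight" is indeed false.
Theo (knave): "Zephyr is a knight, and also Vance is a knight" — false. ✓
Zephyr is a knight; "at least one of the following is true: Theo is a knight; Theo is a knave" is True, as required.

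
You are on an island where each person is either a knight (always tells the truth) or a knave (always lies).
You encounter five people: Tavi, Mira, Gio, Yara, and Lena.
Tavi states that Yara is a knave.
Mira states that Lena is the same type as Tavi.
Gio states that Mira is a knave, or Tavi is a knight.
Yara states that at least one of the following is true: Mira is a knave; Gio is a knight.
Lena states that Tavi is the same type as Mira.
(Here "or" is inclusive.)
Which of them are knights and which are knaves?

Knights: Gio, Yara, and Lena. Knaves: Tavi and Mira.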